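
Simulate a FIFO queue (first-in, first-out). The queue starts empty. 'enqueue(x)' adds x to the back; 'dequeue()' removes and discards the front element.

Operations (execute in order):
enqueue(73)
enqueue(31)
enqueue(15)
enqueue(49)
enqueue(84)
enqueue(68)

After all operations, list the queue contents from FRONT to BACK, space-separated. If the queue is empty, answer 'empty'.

enqueue(73): [73]
enqueue(31): [73, 31]
enqueue(15): [73, 31, 15]
enqueue(49): [73, 31, 15, 49]
enqueue(84): [73, 31, 15, 49, 84]
enqueue(68): [73, 31, 15, 49, 84, 68]

Answer: 73 31 15 49 84 68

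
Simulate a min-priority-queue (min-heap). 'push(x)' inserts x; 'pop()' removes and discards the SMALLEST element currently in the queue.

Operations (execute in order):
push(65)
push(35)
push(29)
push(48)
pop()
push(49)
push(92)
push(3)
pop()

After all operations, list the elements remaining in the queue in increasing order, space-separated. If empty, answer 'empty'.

Answer: 35 48 49 65 92

Derivation:
push(65): heap contents = [65]
push(35): heap contents = [35, 65]
push(29): heap contents = [29, 35, 65]
push(48): heap contents = [29, 35, 48, 65]
pop() → 29: heap contents = [35, 48, 65]
push(49): heap contents = [35, 48, 49, 65]
push(92): heap contents = [35, 48, 49, 65, 92]
push(3): heap contents = [3, 35, 48, 49, 65, 92]
pop() → 3: heap contents = [35, 48, 49, 65, 92]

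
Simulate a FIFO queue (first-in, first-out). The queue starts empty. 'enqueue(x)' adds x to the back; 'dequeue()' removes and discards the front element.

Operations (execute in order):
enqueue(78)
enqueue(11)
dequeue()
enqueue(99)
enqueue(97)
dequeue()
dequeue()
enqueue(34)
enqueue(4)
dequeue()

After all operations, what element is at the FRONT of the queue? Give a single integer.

enqueue(78): queue = [78]
enqueue(11): queue = [78, 11]
dequeue(): queue = [11]
enqueue(99): queue = [11, 99]
enqueue(97): queue = [11, 99, 97]
dequeue(): queue = [99, 97]
dequeue(): queue = [97]
enqueue(34): queue = [97, 34]
enqueue(4): queue = [97, 34, 4]
dequeue(): queue = [34, 4]

Answer: 34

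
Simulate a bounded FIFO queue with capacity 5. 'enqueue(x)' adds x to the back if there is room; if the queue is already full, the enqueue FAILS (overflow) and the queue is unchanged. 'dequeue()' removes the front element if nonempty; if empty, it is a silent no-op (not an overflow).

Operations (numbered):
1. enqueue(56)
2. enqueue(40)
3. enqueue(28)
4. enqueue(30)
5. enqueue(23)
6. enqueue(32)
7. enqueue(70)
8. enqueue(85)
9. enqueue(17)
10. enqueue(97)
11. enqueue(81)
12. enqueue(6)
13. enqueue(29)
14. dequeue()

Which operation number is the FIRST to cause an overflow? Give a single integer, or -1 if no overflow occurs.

Answer: 6

Derivation:
1. enqueue(56): size=1
2. enqueue(40): size=2
3. enqueue(28): size=3
4. enqueue(30): size=4
5. enqueue(23): size=5
6. enqueue(32): size=5=cap → OVERFLOW (fail)
7. enqueue(70): size=5=cap → OVERFLOW (fail)
8. enqueue(85): size=5=cap → OVERFLOW (fail)
9. enqueue(17): size=5=cap → OVERFLOW (fail)
10. enqueue(97): size=5=cap → OVERFLOW (fail)
11. enqueue(81): size=5=cap → OVERFLOW (fail)
12. enqueue(6): size=5=cap → OVERFLOW (fail)
13. enqueue(29): size=5=cap → OVERFLOW (fail)
14. dequeue(): size=4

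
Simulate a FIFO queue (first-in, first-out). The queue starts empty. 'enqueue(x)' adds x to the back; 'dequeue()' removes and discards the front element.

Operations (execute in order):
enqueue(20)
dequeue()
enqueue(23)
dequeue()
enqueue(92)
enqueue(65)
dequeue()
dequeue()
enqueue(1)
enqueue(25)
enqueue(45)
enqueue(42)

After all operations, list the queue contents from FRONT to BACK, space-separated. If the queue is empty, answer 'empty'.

Answer: 1 25 45 42

Derivation:
enqueue(20): [20]
dequeue(): []
enqueue(23): [23]
dequeue(): []
enqueue(92): [92]
enqueue(65): [92, 65]
dequeue(): [65]
dequeue(): []
enqueue(1): [1]
enqueue(25): [1, 25]
enqueue(45): [1, 25, 45]
enqueue(42): [1, 25, 45, 42]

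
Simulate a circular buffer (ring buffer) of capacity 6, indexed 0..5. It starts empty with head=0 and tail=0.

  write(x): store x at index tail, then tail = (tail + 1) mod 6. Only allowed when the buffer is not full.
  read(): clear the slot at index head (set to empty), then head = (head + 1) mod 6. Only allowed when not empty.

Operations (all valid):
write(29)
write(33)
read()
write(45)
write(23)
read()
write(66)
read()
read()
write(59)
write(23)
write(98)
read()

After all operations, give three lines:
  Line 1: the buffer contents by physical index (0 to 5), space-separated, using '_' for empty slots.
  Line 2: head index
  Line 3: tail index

Answer: 23 98 _ _ _ 59
5
2

Derivation:
write(29): buf=[29 _ _ _ _ _], head=0, tail=1, size=1
write(33): buf=[29 33 _ _ _ _], head=0, tail=2, size=2
read(): buf=[_ 33 _ _ _ _], head=1, tail=2, size=1
write(45): buf=[_ 33 45 _ _ _], head=1, tail=3, size=2
write(23): buf=[_ 33 45 23 _ _], head=1, tail=4, size=3
read(): buf=[_ _ 45 23 _ _], head=2, tail=4, size=2
write(66): buf=[_ _ 45 23 66 _], head=2, tail=5, size=3
read(): buf=[_ _ _ 23 66 _], head=3, tail=5, size=2
read(): buf=[_ _ _ _ 66 _], head=4, tail=5, size=1
write(59): buf=[_ _ _ _ 66 59], head=4, tail=0, size=2
write(23): buf=[23 _ _ _ 66 59], head=4, tail=1, size=3
write(98): buf=[23 98 _ _ 66 59], head=4, tail=2, size=4
read(): buf=[23 98 _ _ _ 59], head=5, tail=2, size=3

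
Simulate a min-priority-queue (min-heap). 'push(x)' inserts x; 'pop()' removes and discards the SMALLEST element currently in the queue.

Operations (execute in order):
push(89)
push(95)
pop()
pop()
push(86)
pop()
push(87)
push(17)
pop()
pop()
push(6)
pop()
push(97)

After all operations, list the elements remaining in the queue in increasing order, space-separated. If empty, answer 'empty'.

Answer: 97

Derivation:
push(89): heap contents = [89]
push(95): heap contents = [89, 95]
pop() → 89: heap contents = [95]
pop() → 95: heap contents = []
push(86): heap contents = [86]
pop() → 86: heap contents = []
push(87): heap contents = [87]
push(17): heap contents = [17, 87]
pop() → 17: heap contents = [87]
pop() → 87: heap contents = []
push(6): heap contents = [6]
pop() → 6: heap contents = []
push(97): heap contents = [97]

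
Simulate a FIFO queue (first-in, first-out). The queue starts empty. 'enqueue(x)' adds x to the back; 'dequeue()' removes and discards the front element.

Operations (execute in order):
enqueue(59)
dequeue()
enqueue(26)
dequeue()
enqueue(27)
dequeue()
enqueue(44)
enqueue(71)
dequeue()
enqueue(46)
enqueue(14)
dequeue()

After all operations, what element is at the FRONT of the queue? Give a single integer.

Answer: 46

Derivation:
enqueue(59): queue = [59]
dequeue(): queue = []
enqueue(26): queue = [26]
dequeue(): queue = []
enqueue(27): queue = [27]
dequeue(): queue = []
enqueue(44): queue = [44]
enqueue(71): queue = [44, 71]
dequeue(): queue = [71]
enqueue(46): queue = [71, 46]
enqueue(14): queue = [71, 46, 14]
dequeue(): queue = [46, 14]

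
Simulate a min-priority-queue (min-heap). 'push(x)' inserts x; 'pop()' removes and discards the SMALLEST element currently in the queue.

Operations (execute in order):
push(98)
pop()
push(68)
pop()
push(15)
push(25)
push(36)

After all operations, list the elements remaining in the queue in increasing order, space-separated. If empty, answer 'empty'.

push(98): heap contents = [98]
pop() → 98: heap contents = []
push(68): heap contents = [68]
pop() → 68: heap contents = []
push(15): heap contents = [15]
push(25): heap contents = [15, 25]
push(36): heap contents = [15, 25, 36]

Answer: 15 25 36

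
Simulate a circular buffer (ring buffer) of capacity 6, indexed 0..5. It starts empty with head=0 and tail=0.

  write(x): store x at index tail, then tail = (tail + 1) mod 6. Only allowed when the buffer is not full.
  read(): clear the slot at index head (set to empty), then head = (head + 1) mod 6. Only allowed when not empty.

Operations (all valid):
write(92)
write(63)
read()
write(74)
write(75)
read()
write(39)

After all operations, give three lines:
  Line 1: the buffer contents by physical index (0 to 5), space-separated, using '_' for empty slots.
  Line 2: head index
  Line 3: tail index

write(92): buf=[92 _ _ _ _ _], head=0, tail=1, size=1
write(63): buf=[92 63 _ _ _ _], head=0, tail=2, size=2
read(): buf=[_ 63 _ _ _ _], head=1, tail=2, size=1
write(74): buf=[_ 63 74 _ _ _], head=1, tail=3, size=2
write(75): buf=[_ 63 74 75 _ _], head=1, tail=4, size=3
read(): buf=[_ _ 74 75 _ _], head=2, tail=4, size=2
write(39): buf=[_ _ 74 75 39 _], head=2, tail=5, size=3

Answer: _ _ 74 75 39 _
2
5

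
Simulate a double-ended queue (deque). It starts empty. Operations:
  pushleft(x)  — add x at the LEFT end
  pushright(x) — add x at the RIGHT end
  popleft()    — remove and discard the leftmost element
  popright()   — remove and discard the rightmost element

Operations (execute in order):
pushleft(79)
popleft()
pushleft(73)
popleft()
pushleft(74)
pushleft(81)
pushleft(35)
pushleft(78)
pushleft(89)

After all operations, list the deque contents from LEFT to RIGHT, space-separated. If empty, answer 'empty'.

Answer: 89 78 35 81 74

Derivation:
pushleft(79): [79]
popleft(): []
pushleft(73): [73]
popleft(): []
pushleft(74): [74]
pushleft(81): [81, 74]
pushleft(35): [35, 81, 74]
pushleft(78): [78, 35, 81, 74]
pushleft(89): [89, 78, 35, 81, 74]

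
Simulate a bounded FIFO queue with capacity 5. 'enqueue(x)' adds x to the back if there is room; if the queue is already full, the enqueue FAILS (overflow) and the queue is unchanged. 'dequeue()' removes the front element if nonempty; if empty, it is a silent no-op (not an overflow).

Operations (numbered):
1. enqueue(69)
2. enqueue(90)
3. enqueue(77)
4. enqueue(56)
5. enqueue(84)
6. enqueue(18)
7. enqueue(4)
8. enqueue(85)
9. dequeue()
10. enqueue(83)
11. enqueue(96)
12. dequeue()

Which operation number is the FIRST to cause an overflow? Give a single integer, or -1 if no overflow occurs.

Answer: 6

Derivation:
1. enqueue(69): size=1
2. enqueue(90): size=2
3. enqueue(77): size=3
4. enqueue(56): size=4
5. enqueue(84): size=5
6. enqueue(18): size=5=cap → OVERFLOW (fail)
7. enqueue(4): size=5=cap → OVERFLOW (fail)
8. enqueue(85): size=5=cap → OVERFLOW (fail)
9. dequeue(): size=4
10. enqueue(83): size=5
11. enqueue(96): size=5=cap → OVERFLOW (fail)
12. dequeue(): size=4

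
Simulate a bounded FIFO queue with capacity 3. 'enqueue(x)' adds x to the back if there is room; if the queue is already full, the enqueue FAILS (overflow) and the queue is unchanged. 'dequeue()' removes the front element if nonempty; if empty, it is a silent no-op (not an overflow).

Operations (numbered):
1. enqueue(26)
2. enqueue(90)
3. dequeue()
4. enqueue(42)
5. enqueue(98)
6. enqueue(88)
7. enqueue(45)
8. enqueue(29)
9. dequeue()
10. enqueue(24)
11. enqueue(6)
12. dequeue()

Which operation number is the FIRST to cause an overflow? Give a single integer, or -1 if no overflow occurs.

Answer: 6

Derivation:
1. enqueue(26): size=1
2. enqueue(90): size=2
3. dequeue(): size=1
4. enqueue(42): size=2
5. enqueue(98): size=3
6. enqueue(88): size=3=cap → OVERFLOW (fail)
7. enqueue(45): size=3=cap → OVERFLOW (fail)
8. enqueue(29): size=3=cap → OVERFLOW (fail)
9. dequeue(): size=2
10. enqueue(24): size=3
11. enqueue(6): size=3=cap → OVERFLOW (fail)
12. dequeue(): size=2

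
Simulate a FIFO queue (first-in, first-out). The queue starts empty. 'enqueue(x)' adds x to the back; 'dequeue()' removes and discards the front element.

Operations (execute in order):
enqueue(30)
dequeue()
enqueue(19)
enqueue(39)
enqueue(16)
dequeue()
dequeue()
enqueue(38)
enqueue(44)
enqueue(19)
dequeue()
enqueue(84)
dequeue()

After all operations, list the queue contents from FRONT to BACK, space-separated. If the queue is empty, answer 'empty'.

enqueue(30): [30]
dequeue(): []
enqueue(19): [19]
enqueue(39): [19, 39]
enqueue(16): [19, 39, 16]
dequeue(): [39, 16]
dequeue(): [16]
enqueue(38): [16, 38]
enqueue(44): [16, 38, 44]
enqueue(19): [16, 38, 44, 19]
dequeue(): [38, 44, 19]
enqueue(84): [38, 44, 19, 84]
dequeue(): [44, 19, 84]

Answer: 44 19 84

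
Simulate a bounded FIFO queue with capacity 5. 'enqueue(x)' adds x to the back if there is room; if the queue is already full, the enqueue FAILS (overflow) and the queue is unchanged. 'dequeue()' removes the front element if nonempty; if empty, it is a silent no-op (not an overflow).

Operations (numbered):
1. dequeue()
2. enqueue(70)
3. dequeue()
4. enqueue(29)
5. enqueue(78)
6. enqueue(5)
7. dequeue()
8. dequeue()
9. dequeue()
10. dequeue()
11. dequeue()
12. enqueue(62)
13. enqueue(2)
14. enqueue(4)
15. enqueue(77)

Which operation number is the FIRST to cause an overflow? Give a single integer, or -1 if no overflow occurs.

Answer: -1

Derivation:
1. dequeue(): empty, no-op, size=0
2. enqueue(70): size=1
3. dequeue(): size=0
4. enqueue(29): size=1
5. enqueue(78): size=2
6. enqueue(5): size=3
7. dequeue(): size=2
8. dequeue(): size=1
9. dequeue(): size=0
10. dequeue(): empty, no-op, size=0
11. dequeue(): empty, no-op, size=0
12. enqueue(62): size=1
13. enqueue(2): size=2
14. enqueue(4): size=3
15. enqueue(77): size=4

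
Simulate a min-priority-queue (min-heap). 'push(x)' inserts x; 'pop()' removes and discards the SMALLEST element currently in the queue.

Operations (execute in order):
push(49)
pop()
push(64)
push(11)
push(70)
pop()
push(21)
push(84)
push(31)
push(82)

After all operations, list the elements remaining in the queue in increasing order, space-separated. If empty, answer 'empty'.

push(49): heap contents = [49]
pop() → 49: heap contents = []
push(64): heap contents = [64]
push(11): heap contents = [11, 64]
push(70): heap contents = [11, 64, 70]
pop() → 11: heap contents = [64, 70]
push(21): heap contents = [21, 64, 70]
push(84): heap contents = [21, 64, 70, 84]
push(31): heap contents = [21, 31, 64, 70, 84]
push(82): heap contents = [21, 31, 64, 70, 82, 84]

Answer: 21 31 64 70 82 84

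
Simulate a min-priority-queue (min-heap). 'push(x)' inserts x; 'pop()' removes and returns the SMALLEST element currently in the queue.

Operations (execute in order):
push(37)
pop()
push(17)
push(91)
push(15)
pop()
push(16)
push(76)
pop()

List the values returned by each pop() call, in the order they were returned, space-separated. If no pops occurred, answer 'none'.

Answer: 37 15 16

Derivation:
push(37): heap contents = [37]
pop() → 37: heap contents = []
push(17): heap contents = [17]
push(91): heap contents = [17, 91]
push(15): heap contents = [15, 17, 91]
pop() → 15: heap contents = [17, 91]
push(16): heap contents = [16, 17, 91]
push(76): heap contents = [16, 17, 76, 91]
pop() → 16: heap contents = [17, 76, 91]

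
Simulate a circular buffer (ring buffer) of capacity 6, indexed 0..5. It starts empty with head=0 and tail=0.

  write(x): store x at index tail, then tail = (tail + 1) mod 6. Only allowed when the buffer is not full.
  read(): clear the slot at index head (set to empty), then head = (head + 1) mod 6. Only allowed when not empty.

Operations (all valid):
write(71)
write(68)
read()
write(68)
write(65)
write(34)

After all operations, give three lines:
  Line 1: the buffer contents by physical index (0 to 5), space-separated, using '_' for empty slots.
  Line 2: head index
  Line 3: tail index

Answer: _ 68 68 65 34 _
1
5

Derivation:
write(71): buf=[71 _ _ _ _ _], head=0, tail=1, size=1
write(68): buf=[71 68 _ _ _ _], head=0, tail=2, size=2
read(): buf=[_ 68 _ _ _ _], head=1, tail=2, size=1
write(68): buf=[_ 68 68 _ _ _], head=1, tail=3, size=2
write(65): buf=[_ 68 68 65 _ _], head=1, tail=4, size=3
write(34): buf=[_ 68 68 65 34 _], head=1, tail=5, size=4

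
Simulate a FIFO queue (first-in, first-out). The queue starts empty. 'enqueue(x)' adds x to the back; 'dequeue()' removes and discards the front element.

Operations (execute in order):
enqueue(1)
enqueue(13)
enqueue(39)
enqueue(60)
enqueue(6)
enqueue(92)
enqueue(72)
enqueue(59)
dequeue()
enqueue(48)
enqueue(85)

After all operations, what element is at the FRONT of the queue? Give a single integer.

enqueue(1): queue = [1]
enqueue(13): queue = [1, 13]
enqueue(39): queue = [1, 13, 39]
enqueue(60): queue = [1, 13, 39, 60]
enqueue(6): queue = [1, 13, 39, 60, 6]
enqueue(92): queue = [1, 13, 39, 60, 6, 92]
enqueue(72): queue = [1, 13, 39, 60, 6, 92, 72]
enqueue(59): queue = [1, 13, 39, 60, 6, 92, 72, 59]
dequeue(): queue = [13, 39, 60, 6, 92, 72, 59]
enqueue(48): queue = [13, 39, 60, 6, 92, 72, 59, 48]
enqueue(85): queue = [13, 39, 60, 6, 92, 72, 59, 48, 85]

Answer: 13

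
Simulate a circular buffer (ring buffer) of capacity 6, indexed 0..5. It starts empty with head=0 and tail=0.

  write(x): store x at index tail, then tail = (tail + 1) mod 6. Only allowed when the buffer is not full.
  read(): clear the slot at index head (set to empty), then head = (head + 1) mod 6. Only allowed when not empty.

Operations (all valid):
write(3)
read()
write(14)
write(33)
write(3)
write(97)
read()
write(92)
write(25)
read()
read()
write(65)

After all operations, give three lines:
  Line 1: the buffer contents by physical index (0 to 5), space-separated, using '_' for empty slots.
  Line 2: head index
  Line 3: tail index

Answer: 25 65 _ _ 97 92
4
2

Derivation:
write(3): buf=[3 _ _ _ _ _], head=0, tail=1, size=1
read(): buf=[_ _ _ _ _ _], head=1, tail=1, size=0
write(14): buf=[_ 14 _ _ _ _], head=1, tail=2, size=1
write(33): buf=[_ 14 33 _ _ _], head=1, tail=3, size=2
write(3): buf=[_ 14 33 3 _ _], head=1, tail=4, size=3
write(97): buf=[_ 14 33 3 97 _], head=1, tail=5, size=4
read(): buf=[_ _ 33 3 97 _], head=2, tail=5, size=3
write(92): buf=[_ _ 33 3 97 92], head=2, tail=0, size=4
write(25): buf=[25 _ 33 3 97 92], head=2, tail=1, size=5
read(): buf=[25 _ _ 3 97 92], head=3, tail=1, size=4
read(): buf=[25 _ _ _ 97 92], head=4, tail=1, size=3
write(65): buf=[25 65 _ _ 97 92], head=4, tail=2, size=4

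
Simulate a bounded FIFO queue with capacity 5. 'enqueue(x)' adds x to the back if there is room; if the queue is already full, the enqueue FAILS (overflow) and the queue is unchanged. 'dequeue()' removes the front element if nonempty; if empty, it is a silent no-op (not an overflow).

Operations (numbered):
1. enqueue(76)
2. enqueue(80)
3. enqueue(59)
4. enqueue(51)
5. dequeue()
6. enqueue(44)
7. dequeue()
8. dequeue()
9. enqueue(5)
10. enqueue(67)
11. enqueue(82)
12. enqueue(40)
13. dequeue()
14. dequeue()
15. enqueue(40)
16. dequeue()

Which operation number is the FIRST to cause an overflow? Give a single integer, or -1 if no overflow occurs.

Answer: 12

Derivation:
1. enqueue(76): size=1
2. enqueue(80): size=2
3. enqueue(59): size=3
4. enqueue(51): size=4
5. dequeue(): size=3
6. enqueue(44): size=4
7. dequeue(): size=3
8. dequeue(): size=2
9. enqueue(5): size=3
10. enqueue(67): size=4
11. enqueue(82): size=5
12. enqueue(40): size=5=cap → OVERFLOW (fail)
13. dequeue(): size=4
14. dequeue(): size=3
15. enqueue(40): size=4
16. dequeue(): size=3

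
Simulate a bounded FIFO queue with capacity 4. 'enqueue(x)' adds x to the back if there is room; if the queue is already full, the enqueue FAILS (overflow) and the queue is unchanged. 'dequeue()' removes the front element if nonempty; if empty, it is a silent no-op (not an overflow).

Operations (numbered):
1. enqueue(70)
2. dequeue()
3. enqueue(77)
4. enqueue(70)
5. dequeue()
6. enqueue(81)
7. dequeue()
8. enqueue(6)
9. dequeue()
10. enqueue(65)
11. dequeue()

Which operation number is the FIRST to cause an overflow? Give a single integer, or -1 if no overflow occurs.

1. enqueue(70): size=1
2. dequeue(): size=0
3. enqueue(77): size=1
4. enqueue(70): size=2
5. dequeue(): size=1
6. enqueue(81): size=2
7. dequeue(): size=1
8. enqueue(6): size=2
9. dequeue(): size=1
10. enqueue(65): size=2
11. dequeue(): size=1

Answer: -1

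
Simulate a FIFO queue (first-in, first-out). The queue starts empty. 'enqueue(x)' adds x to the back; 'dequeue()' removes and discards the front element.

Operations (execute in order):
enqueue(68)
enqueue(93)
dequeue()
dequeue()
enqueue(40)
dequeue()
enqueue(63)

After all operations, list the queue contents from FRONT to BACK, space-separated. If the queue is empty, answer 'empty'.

enqueue(68): [68]
enqueue(93): [68, 93]
dequeue(): [93]
dequeue(): []
enqueue(40): [40]
dequeue(): []
enqueue(63): [63]

Answer: 63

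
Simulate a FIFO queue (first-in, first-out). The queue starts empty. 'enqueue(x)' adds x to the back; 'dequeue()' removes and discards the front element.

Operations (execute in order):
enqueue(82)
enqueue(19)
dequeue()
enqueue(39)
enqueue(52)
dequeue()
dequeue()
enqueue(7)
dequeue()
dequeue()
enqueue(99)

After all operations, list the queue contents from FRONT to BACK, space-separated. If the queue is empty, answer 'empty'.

Answer: 99

Derivation:
enqueue(82): [82]
enqueue(19): [82, 19]
dequeue(): [19]
enqueue(39): [19, 39]
enqueue(52): [19, 39, 52]
dequeue(): [39, 52]
dequeue(): [52]
enqueue(7): [52, 7]
dequeue(): [7]
dequeue(): []
enqueue(99): [99]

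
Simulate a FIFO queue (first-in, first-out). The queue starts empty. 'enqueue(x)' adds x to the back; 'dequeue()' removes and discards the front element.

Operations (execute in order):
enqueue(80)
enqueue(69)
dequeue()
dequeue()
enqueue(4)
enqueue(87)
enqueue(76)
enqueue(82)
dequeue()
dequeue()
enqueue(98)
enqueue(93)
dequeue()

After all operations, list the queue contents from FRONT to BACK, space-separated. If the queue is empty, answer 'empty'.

Answer: 82 98 93

Derivation:
enqueue(80): [80]
enqueue(69): [80, 69]
dequeue(): [69]
dequeue(): []
enqueue(4): [4]
enqueue(87): [4, 87]
enqueue(76): [4, 87, 76]
enqueue(82): [4, 87, 76, 82]
dequeue(): [87, 76, 82]
dequeue(): [76, 82]
enqueue(98): [76, 82, 98]
enqueue(93): [76, 82, 98, 93]
dequeue(): [82, 98, 93]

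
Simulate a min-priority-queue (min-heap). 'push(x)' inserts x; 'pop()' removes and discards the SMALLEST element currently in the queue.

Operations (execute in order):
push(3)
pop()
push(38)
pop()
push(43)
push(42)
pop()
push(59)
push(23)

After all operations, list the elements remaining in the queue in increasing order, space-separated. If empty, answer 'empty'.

Answer: 23 43 59

Derivation:
push(3): heap contents = [3]
pop() → 3: heap contents = []
push(38): heap contents = [38]
pop() → 38: heap contents = []
push(43): heap contents = [43]
push(42): heap contents = [42, 43]
pop() → 42: heap contents = [43]
push(59): heap contents = [43, 59]
push(23): heap contents = [23, 43, 59]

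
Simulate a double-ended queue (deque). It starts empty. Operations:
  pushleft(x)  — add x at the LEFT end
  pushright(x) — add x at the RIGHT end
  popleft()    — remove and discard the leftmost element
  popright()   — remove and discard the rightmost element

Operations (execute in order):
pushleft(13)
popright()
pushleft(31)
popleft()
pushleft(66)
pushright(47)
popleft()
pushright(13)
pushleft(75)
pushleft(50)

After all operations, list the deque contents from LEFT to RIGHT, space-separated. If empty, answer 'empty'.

pushleft(13): [13]
popright(): []
pushleft(31): [31]
popleft(): []
pushleft(66): [66]
pushright(47): [66, 47]
popleft(): [47]
pushright(13): [47, 13]
pushleft(75): [75, 47, 13]
pushleft(50): [50, 75, 47, 13]

Answer: 50 75 47 13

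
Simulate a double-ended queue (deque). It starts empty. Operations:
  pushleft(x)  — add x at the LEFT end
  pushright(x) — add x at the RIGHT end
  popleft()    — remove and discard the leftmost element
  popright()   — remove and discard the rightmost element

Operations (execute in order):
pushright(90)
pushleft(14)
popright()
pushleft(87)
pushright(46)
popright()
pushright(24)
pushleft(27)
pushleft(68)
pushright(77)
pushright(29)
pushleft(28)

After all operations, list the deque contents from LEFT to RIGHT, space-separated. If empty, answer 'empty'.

Answer: 28 68 27 87 14 24 77 29

Derivation:
pushright(90): [90]
pushleft(14): [14, 90]
popright(): [14]
pushleft(87): [87, 14]
pushright(46): [87, 14, 46]
popright(): [87, 14]
pushright(24): [87, 14, 24]
pushleft(27): [27, 87, 14, 24]
pushleft(68): [68, 27, 87, 14, 24]
pushright(77): [68, 27, 87, 14, 24, 77]
pushright(29): [68, 27, 87, 14, 24, 77, 29]
pushleft(28): [28, 68, 27, 87, 14, 24, 77, 29]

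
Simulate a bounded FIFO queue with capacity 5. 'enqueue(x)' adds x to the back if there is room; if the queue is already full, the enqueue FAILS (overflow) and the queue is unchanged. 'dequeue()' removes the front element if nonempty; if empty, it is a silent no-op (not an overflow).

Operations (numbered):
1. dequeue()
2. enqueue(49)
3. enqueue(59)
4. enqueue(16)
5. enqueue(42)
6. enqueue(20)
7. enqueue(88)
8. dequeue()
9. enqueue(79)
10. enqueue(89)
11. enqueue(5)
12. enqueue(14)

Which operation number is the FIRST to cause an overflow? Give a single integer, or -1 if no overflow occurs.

1. dequeue(): empty, no-op, size=0
2. enqueue(49): size=1
3. enqueue(59): size=2
4. enqueue(16): size=3
5. enqueue(42): size=4
6. enqueue(20): size=5
7. enqueue(88): size=5=cap → OVERFLOW (fail)
8. dequeue(): size=4
9. enqueue(79): size=5
10. enqueue(89): size=5=cap → OVERFLOW (fail)
11. enqueue(5): size=5=cap → OVERFLOW (fail)
12. enqueue(14): size=5=cap → OVERFLOW (fail)

Answer: 7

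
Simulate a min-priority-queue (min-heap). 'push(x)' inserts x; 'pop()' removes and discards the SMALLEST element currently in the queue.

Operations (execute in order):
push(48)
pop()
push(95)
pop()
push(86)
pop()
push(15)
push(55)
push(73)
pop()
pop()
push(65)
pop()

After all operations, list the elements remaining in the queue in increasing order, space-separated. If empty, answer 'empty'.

push(48): heap contents = [48]
pop() → 48: heap contents = []
push(95): heap contents = [95]
pop() → 95: heap contents = []
push(86): heap contents = [86]
pop() → 86: heap contents = []
push(15): heap contents = [15]
push(55): heap contents = [15, 55]
push(73): heap contents = [15, 55, 73]
pop() → 15: heap contents = [55, 73]
pop() → 55: heap contents = [73]
push(65): heap contents = [65, 73]
pop() → 65: heap contents = [73]

Answer: 73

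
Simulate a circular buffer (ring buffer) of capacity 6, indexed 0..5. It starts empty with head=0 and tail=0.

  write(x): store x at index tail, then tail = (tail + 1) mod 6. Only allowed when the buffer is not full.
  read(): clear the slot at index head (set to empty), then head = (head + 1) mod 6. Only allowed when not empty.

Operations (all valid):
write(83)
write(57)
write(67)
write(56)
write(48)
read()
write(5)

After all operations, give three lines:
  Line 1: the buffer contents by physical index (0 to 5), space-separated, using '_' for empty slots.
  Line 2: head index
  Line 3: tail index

Answer: _ 57 67 56 48 5
1
0

Derivation:
write(83): buf=[83 _ _ _ _ _], head=0, tail=1, size=1
write(57): buf=[83 57 _ _ _ _], head=0, tail=2, size=2
write(67): buf=[83 57 67 _ _ _], head=0, tail=3, size=3
write(56): buf=[83 57 67 56 _ _], head=0, tail=4, size=4
write(48): buf=[83 57 67 56 48 _], head=0, tail=5, size=5
read(): buf=[_ 57 67 56 48 _], head=1, tail=5, size=4
write(5): buf=[_ 57 67 56 48 5], head=1, tail=0, size=5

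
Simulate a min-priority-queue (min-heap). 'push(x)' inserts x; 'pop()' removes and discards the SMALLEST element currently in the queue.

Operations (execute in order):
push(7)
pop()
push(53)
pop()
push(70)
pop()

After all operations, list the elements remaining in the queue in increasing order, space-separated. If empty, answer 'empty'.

Answer: empty

Derivation:
push(7): heap contents = [7]
pop() → 7: heap contents = []
push(53): heap contents = [53]
pop() → 53: heap contents = []
push(70): heap contents = [70]
pop() → 70: heap contents = []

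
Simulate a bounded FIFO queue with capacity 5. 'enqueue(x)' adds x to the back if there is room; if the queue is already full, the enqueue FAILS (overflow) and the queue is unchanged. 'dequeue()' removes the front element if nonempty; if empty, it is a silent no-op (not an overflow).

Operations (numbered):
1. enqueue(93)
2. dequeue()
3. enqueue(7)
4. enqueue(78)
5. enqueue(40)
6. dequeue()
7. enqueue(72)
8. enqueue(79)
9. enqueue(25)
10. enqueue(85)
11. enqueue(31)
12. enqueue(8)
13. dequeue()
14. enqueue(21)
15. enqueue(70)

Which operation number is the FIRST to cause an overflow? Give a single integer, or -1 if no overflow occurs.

1. enqueue(93): size=1
2. dequeue(): size=0
3. enqueue(7): size=1
4. enqueue(78): size=2
5. enqueue(40): size=3
6. dequeue(): size=2
7. enqueue(72): size=3
8. enqueue(79): size=4
9. enqueue(25): size=5
10. enqueue(85): size=5=cap → OVERFLOW (fail)
11. enqueue(31): size=5=cap → OVERFLOW (fail)
12. enqueue(8): size=5=cap → OVERFLOW (fail)
13. dequeue(): size=4
14. enqueue(21): size=5
15. enqueue(70): size=5=cap → OVERFLOW (fail)

Answer: 10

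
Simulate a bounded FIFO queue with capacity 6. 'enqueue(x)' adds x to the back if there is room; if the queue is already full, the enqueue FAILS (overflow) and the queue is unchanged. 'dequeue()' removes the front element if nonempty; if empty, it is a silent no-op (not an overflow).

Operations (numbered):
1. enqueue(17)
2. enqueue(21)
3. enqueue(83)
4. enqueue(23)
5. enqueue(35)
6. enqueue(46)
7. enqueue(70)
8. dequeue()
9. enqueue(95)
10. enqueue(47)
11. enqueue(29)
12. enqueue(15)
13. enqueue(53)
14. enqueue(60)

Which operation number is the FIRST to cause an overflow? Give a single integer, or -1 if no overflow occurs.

1. enqueue(17): size=1
2. enqueue(21): size=2
3. enqueue(83): size=3
4. enqueue(23): size=4
5. enqueue(35): size=5
6. enqueue(46): size=6
7. enqueue(70): size=6=cap → OVERFLOW (fail)
8. dequeue(): size=5
9. enqueue(95): size=6
10. enqueue(47): size=6=cap → OVERFLOW (fail)
11. enqueue(29): size=6=cap → OVERFLOW (fail)
12. enqueue(15): size=6=cap → OVERFLOW (fail)
13. enqueue(53): size=6=cap → OVERFLOW (fail)
14. enqueue(60): size=6=cap → OVERFLOW (fail)

Answer: 7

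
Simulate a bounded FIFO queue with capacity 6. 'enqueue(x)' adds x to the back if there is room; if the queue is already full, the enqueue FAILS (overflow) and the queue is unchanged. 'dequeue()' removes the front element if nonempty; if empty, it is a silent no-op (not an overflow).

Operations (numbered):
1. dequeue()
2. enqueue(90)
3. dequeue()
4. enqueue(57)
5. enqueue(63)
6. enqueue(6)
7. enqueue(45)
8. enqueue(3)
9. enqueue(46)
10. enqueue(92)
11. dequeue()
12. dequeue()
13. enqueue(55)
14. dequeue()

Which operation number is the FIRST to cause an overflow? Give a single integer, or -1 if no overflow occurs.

1. dequeue(): empty, no-op, size=0
2. enqueue(90): size=1
3. dequeue(): size=0
4. enqueue(57): size=1
5. enqueue(63): size=2
6. enqueue(6): size=3
7. enqueue(45): size=4
8. enqueue(3): size=5
9. enqueue(46): size=6
10. enqueue(92): size=6=cap → OVERFLOW (fail)
11. dequeue(): size=5
12. dequeue(): size=4
13. enqueue(55): size=5
14. dequeue(): size=4

Answer: 10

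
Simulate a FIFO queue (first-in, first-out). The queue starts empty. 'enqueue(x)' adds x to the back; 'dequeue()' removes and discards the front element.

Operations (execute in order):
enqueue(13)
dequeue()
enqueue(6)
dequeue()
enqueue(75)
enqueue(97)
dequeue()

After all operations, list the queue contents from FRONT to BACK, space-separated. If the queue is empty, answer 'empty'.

Answer: 97

Derivation:
enqueue(13): [13]
dequeue(): []
enqueue(6): [6]
dequeue(): []
enqueue(75): [75]
enqueue(97): [75, 97]
dequeue(): [97]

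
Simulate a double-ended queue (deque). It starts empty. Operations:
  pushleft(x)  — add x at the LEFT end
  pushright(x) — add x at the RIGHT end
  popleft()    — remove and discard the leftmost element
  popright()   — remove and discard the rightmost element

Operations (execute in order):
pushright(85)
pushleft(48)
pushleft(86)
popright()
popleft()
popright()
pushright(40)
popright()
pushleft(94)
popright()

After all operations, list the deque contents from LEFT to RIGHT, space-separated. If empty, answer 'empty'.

Answer: empty

Derivation:
pushright(85): [85]
pushleft(48): [48, 85]
pushleft(86): [86, 48, 85]
popright(): [86, 48]
popleft(): [48]
popright(): []
pushright(40): [40]
popright(): []
pushleft(94): [94]
popright(): []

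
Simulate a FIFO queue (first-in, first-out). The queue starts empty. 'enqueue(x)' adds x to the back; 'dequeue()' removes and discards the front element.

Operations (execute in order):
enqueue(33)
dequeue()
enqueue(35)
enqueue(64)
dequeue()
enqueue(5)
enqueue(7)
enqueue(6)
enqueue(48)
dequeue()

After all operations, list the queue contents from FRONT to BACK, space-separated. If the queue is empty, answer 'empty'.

Answer: 5 7 6 48

Derivation:
enqueue(33): [33]
dequeue(): []
enqueue(35): [35]
enqueue(64): [35, 64]
dequeue(): [64]
enqueue(5): [64, 5]
enqueue(7): [64, 5, 7]
enqueue(6): [64, 5, 7, 6]
enqueue(48): [64, 5, 7, 6, 48]
dequeue(): [5, 7, 6, 48]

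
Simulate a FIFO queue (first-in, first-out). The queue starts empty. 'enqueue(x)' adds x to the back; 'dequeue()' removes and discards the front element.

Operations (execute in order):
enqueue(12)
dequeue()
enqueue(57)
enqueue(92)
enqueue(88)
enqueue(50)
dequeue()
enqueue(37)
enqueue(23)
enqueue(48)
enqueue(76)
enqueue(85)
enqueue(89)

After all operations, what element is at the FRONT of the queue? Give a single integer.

enqueue(12): queue = [12]
dequeue(): queue = []
enqueue(57): queue = [57]
enqueue(92): queue = [57, 92]
enqueue(88): queue = [57, 92, 88]
enqueue(50): queue = [57, 92, 88, 50]
dequeue(): queue = [92, 88, 50]
enqueue(37): queue = [92, 88, 50, 37]
enqueue(23): queue = [92, 88, 50, 37, 23]
enqueue(48): queue = [92, 88, 50, 37, 23, 48]
enqueue(76): queue = [92, 88, 50, 37, 23, 48, 76]
enqueue(85): queue = [92, 88, 50, 37, 23, 48, 76, 85]
enqueue(89): queue = [92, 88, 50, 37, 23, 48, 76, 85, 89]

Answer: 92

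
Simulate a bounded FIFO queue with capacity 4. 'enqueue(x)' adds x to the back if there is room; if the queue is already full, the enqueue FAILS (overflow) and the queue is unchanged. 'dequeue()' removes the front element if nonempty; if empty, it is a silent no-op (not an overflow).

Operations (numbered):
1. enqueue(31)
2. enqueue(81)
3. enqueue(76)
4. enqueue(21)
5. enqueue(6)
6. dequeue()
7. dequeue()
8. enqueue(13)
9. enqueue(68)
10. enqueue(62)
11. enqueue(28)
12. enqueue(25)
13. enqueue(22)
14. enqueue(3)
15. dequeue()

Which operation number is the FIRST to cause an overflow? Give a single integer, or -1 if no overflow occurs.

Answer: 5

Derivation:
1. enqueue(31): size=1
2. enqueue(81): size=2
3. enqueue(76): size=3
4. enqueue(21): size=4
5. enqueue(6): size=4=cap → OVERFLOW (fail)
6. dequeue(): size=3
7. dequeue(): size=2
8. enqueue(13): size=3
9. enqueue(68): size=4
10. enqueue(62): size=4=cap → OVERFLOW (fail)
11. enqueue(28): size=4=cap → OVERFLOW (fail)
12. enqueue(25): size=4=cap → OVERFLOW (fail)
13. enqueue(22): size=4=cap → OVERFLOW (fail)
14. enqueue(3): size=4=cap → OVERFLOW (fail)
15. dequeue(): size=3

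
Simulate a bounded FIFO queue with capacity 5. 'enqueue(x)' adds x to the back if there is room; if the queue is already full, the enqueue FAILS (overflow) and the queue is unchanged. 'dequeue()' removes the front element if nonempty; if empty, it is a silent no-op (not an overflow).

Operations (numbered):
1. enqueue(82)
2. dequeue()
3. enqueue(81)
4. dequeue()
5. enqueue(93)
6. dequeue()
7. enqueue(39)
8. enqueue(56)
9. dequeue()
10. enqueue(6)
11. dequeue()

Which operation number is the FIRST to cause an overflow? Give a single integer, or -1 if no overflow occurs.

Answer: -1

Derivation:
1. enqueue(82): size=1
2. dequeue(): size=0
3. enqueue(81): size=1
4. dequeue(): size=0
5. enqueue(93): size=1
6. dequeue(): size=0
7. enqueue(39): size=1
8. enqueue(56): size=2
9. dequeue(): size=1
10. enqueue(6): size=2
11. dequeue(): size=1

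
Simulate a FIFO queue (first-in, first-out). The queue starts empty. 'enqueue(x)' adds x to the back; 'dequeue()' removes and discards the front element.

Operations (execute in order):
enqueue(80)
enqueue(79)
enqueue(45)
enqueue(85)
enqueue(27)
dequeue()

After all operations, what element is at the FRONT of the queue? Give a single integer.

enqueue(80): queue = [80]
enqueue(79): queue = [80, 79]
enqueue(45): queue = [80, 79, 45]
enqueue(85): queue = [80, 79, 45, 85]
enqueue(27): queue = [80, 79, 45, 85, 27]
dequeue(): queue = [79, 45, 85, 27]

Answer: 79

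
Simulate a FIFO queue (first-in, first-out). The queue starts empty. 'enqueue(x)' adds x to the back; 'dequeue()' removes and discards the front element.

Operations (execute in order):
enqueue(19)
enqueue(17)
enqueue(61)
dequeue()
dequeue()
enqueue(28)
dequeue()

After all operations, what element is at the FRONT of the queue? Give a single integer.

Answer: 28

Derivation:
enqueue(19): queue = [19]
enqueue(17): queue = [19, 17]
enqueue(61): queue = [19, 17, 61]
dequeue(): queue = [17, 61]
dequeue(): queue = [61]
enqueue(28): queue = [61, 28]
dequeue(): queue = [28]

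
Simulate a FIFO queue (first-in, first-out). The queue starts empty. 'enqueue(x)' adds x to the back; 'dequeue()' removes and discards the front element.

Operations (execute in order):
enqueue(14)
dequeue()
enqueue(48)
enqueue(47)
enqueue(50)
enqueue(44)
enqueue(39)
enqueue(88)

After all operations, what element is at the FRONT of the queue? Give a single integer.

enqueue(14): queue = [14]
dequeue(): queue = []
enqueue(48): queue = [48]
enqueue(47): queue = [48, 47]
enqueue(50): queue = [48, 47, 50]
enqueue(44): queue = [48, 47, 50, 44]
enqueue(39): queue = [48, 47, 50, 44, 39]
enqueue(88): queue = [48, 47, 50, 44, 39, 88]

Answer: 48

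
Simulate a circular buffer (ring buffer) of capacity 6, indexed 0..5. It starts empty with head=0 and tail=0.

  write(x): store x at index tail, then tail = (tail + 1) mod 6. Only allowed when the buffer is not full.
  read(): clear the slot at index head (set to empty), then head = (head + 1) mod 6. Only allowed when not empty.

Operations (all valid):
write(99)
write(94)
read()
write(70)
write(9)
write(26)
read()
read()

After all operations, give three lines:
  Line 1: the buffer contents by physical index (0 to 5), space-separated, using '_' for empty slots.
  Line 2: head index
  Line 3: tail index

write(99): buf=[99 _ _ _ _ _], head=0, tail=1, size=1
write(94): buf=[99 94 _ _ _ _], head=0, tail=2, size=2
read(): buf=[_ 94 _ _ _ _], head=1, tail=2, size=1
write(70): buf=[_ 94 70 _ _ _], head=1, tail=3, size=2
write(9): buf=[_ 94 70 9 _ _], head=1, tail=4, size=3
write(26): buf=[_ 94 70 9 26 _], head=1, tail=5, size=4
read(): buf=[_ _ 70 9 26 _], head=2, tail=5, size=3
read(): buf=[_ _ _ 9 26 _], head=3, tail=5, size=2

Answer: _ _ _ 9 26 _
3
5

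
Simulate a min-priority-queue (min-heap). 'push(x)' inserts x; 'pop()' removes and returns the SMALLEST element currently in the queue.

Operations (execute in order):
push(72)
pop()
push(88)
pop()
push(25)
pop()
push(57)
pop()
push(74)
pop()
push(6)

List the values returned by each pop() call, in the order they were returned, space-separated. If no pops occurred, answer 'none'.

Answer: 72 88 25 57 74

Derivation:
push(72): heap contents = [72]
pop() → 72: heap contents = []
push(88): heap contents = [88]
pop() → 88: heap contents = []
push(25): heap contents = [25]
pop() → 25: heap contents = []
push(57): heap contents = [57]
pop() → 57: heap contents = []
push(74): heap contents = [74]
pop() → 74: heap contents = []
push(6): heap contents = [6]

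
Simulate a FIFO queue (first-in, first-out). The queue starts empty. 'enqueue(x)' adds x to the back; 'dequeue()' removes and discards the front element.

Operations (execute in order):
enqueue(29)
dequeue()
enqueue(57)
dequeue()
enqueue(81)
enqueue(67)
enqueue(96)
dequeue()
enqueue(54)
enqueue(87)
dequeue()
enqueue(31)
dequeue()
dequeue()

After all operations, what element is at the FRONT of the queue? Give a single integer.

Answer: 87

Derivation:
enqueue(29): queue = [29]
dequeue(): queue = []
enqueue(57): queue = [57]
dequeue(): queue = []
enqueue(81): queue = [81]
enqueue(67): queue = [81, 67]
enqueue(96): queue = [81, 67, 96]
dequeue(): queue = [67, 96]
enqueue(54): queue = [67, 96, 54]
enqueue(87): queue = [67, 96, 54, 87]
dequeue(): queue = [96, 54, 87]
enqueue(31): queue = [96, 54, 87, 31]
dequeue(): queue = [54, 87, 31]
dequeue(): queue = [87, 31]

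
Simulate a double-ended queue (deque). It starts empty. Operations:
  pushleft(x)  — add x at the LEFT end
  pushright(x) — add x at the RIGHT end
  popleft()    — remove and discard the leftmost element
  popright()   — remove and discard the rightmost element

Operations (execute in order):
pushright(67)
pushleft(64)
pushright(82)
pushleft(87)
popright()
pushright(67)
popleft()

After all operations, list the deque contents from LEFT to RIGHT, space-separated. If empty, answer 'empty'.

pushright(67): [67]
pushleft(64): [64, 67]
pushright(82): [64, 67, 82]
pushleft(87): [87, 64, 67, 82]
popright(): [87, 64, 67]
pushright(67): [87, 64, 67, 67]
popleft(): [64, 67, 67]

Answer: 64 67 67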